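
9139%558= 211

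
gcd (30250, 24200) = 6050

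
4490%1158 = 1016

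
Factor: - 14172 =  - 2^2*3^1*1181^1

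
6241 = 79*79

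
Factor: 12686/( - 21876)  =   - 6343/10938  =  -2^(-1)*3^( - 1)*1823^( - 1)*6343^1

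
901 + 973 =1874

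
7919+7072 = 14991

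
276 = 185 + 91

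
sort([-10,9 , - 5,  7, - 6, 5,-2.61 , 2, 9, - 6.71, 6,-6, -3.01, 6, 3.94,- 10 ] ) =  [-10,  -  10 ,-6.71, - 6 ,-6,-5,- 3.01 ,  -  2.61,2,3.94 , 5, 6, 6 , 7,9,9 ] 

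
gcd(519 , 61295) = 1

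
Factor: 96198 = 2^1*3^1*16033^1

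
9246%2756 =978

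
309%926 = 309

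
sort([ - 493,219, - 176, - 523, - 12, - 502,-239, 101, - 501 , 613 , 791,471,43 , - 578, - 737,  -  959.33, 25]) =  [ - 959.33, - 737, - 578, - 523, - 502, - 501,-493 , - 239, - 176, - 12, 25,43, 101,  219 , 471 , 613,791]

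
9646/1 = 9646=9646.00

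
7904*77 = 608608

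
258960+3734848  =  3993808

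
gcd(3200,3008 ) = 64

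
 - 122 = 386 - 508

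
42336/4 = 10584 = 10584.00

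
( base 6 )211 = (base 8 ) 117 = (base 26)31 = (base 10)79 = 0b1001111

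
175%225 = 175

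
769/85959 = 769/85959 = 0.01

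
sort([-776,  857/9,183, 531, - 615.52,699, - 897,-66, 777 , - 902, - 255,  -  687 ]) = [ - 902, - 897,  -  776,  -  687,-615.52, - 255, - 66, 857/9,183, 531,699,777]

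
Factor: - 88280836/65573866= - 44140418/32786933=-2^1*7^1 *31^( -1)*1109^1*2843^1*1057643^(- 1 )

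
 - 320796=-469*684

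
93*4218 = 392274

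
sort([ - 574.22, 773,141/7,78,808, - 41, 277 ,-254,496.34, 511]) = [ - 574.22, - 254, - 41,141/7,78, 277, 496.34,511, 773,808]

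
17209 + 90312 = 107521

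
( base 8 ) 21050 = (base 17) 1D46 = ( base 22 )I1A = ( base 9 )12885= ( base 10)8744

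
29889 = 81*369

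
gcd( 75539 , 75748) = 1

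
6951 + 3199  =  10150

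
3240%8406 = 3240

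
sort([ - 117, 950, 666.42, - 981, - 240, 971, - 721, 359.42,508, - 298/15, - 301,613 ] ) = [ - 981, - 721, - 301, - 240, - 117, - 298/15,359.42, 508,613, 666.42, 950, 971] 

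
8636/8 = 2159/2 = 1079.50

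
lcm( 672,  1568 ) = 4704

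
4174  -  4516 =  - 342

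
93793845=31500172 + 62293673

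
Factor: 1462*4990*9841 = 71793834580 = 2^2*5^1*13^1*17^1 * 43^1*499^1*757^1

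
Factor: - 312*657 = -204984=- 2^3*3^3*13^1*73^1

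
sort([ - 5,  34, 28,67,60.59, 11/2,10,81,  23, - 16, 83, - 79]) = [  -  79,  -  16, - 5,  11/2, 10,  23 , 28, 34,60.59, 67,  81, 83 ]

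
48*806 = 38688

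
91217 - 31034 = 60183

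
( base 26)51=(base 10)131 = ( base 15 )8B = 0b10000011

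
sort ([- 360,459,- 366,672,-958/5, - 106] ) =[ - 366, -360,-958/5,-106, 459, 672]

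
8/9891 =8/9891 = 0.00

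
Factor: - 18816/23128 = -48/59 = - 2^4*3^1*59^( - 1)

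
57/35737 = 57/35737 = 0.00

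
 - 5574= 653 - 6227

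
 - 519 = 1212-1731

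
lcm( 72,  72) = 72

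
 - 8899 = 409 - 9308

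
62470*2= 124940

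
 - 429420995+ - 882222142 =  - 1311643137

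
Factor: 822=2^1*3^1 * 137^1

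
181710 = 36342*5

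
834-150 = 684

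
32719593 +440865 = 33160458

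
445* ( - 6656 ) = -2961920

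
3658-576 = 3082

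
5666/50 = 2833/25 = 113.32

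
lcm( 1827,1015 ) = 9135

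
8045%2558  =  371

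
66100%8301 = 7993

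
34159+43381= 77540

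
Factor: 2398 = 2^1*11^1 *109^1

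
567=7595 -7028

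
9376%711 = 133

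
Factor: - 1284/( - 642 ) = 2^1 = 2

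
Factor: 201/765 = 67/255 =3^ (-1)*5^( - 1)*17^( - 1)* 67^1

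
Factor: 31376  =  2^4*37^1* 53^1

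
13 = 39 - 26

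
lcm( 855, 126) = 11970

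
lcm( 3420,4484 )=201780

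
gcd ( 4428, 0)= 4428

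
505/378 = 1+127/378  =  1.34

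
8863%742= 701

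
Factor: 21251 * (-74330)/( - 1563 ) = 2^1  *3^( - 1) * 5^1*79^1*269^1*521^(-1)*7433^1 = 1579586830/1563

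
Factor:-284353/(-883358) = 2^( - 1) * 7^( - 1 )*127^1  *  2239^1 * 63097^( - 1 )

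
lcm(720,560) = 5040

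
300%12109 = 300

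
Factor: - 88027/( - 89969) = 11^( - 1)*19^1*41^1*113^1 * 8179^( - 1)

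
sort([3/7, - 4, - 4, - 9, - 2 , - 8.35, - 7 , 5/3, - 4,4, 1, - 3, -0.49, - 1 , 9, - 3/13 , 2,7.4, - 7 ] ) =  [ - 9,- 8.35, - 7, - 7,-4, - 4, - 4 ,  -  3,  -  2, - 1, - 0.49, - 3/13 , 3/7,  1, 5/3, 2,4,7.4,9 ] 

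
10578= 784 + 9794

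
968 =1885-917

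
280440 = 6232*45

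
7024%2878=1268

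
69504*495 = 34404480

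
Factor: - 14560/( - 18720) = 7/9=3^( -2 )*7^1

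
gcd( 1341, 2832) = 3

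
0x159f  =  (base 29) 6GP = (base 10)5535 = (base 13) 269A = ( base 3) 21121000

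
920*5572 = 5126240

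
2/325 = 2/325 = 0.01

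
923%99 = 32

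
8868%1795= 1688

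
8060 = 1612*5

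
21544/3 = 21544/3 = 7181.33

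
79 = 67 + 12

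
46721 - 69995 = -23274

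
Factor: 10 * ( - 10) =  - 100 = - 2^2*5^2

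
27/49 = 27/49 = 0.55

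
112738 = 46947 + 65791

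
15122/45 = 336 + 2/45 = 336.04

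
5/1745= 1/349 = 0.00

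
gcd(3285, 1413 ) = 9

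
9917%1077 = 224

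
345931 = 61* 5671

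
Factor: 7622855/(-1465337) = -5^1*19^( - 1)*233^(-1)*331^ (-1)*1524571^1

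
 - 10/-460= 1/46 = 0.02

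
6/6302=3/3151 = 0.00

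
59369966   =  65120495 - 5750529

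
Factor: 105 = 3^1 * 5^1*7^1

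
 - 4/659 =- 4/659 = - 0.01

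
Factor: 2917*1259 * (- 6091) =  - 22369215773 = - 1259^1*2917^1*6091^1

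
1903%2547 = 1903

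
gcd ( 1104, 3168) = 48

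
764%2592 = 764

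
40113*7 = 280791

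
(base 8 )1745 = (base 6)4341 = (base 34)tb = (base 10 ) 997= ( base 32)V5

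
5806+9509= 15315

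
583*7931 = 4623773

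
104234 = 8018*13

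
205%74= 57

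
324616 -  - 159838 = 484454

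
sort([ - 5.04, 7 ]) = [ - 5.04, 7]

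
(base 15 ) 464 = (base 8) 1742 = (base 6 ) 4334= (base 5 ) 12434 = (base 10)994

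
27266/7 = 27266/7 = 3895.14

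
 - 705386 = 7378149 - 8083535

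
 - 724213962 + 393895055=-330318907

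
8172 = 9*908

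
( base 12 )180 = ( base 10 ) 240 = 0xF0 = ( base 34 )72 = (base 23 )AA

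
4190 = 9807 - 5617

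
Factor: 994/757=2^1*7^1*71^1*757^( - 1)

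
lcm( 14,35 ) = 70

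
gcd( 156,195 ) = 39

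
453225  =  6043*75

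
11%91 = 11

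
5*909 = 4545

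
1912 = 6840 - 4928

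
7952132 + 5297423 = 13249555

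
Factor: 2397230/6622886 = 1198615/3311443  =  5^1*11^1*19^1*31^1*37^1*79^( - 1)*167^( - 1 )*251^ ( - 1 ) 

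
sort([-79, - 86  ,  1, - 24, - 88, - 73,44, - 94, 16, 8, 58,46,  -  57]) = [ - 94  , - 88,  -  86 , - 79, - 73, - 57, - 24, 1, 8,16,44, 46, 58 ] 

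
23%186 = 23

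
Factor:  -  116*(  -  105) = 12180 = 2^2*3^1*5^1*7^1 *29^1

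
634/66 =317/33  =  9.61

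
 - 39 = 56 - 95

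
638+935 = 1573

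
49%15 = 4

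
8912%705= 452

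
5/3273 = 5/3273 = 0.00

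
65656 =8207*8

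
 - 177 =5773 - 5950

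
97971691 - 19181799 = 78789892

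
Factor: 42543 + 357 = 42900 = 2^2*3^1*5^2*11^1*13^1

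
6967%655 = 417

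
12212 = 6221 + 5991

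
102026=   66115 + 35911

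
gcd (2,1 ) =1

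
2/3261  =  2/3261= 0.00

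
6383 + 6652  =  13035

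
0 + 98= 98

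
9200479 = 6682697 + 2517782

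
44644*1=44644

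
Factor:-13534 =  - 2^1*67^1*101^1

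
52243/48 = 52243/48=1088.40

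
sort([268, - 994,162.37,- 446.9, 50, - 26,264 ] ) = [-994, - 446.9, - 26, 50,162.37,264 , 268 ]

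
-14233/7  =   - 14233/7  =  - 2033.29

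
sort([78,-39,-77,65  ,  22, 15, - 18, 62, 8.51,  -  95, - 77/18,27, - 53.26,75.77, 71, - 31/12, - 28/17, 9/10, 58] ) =[ - 95, - 77, - 53.26, - 39, - 18, - 77/18, - 31/12, - 28/17,9/10, 8.51,15, 22, 27, 58  ,  62, 65,71, 75.77,78]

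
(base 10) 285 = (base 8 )435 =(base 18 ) ff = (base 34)8D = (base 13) 18c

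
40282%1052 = 306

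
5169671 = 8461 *611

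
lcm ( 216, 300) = 5400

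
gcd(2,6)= 2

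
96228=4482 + 91746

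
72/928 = 9/116 = 0.08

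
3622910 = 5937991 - 2315081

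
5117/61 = 5117/61=83.89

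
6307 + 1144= 7451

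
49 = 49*1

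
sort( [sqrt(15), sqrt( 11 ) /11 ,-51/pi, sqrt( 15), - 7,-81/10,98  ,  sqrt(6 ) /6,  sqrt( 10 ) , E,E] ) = [ - 51/pi ,  -  81/10, - 7,sqrt( 11 )/11,sqrt(6) /6 , E,E,sqrt(10),sqrt( 15),  sqrt ( 15 ) , 98] 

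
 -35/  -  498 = 35/498= 0.07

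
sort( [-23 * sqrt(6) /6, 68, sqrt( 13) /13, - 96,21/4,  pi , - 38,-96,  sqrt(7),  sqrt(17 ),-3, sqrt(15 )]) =[ - 96, - 96, - 38, - 23* sqrt( 6)/6, - 3 , sqrt(13)/13,sqrt(7 ),  pi,sqrt (15),  sqrt(17), 21/4, 68]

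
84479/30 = 2815+29/30=2815.97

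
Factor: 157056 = 2^7*3^1* 409^1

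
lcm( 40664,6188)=284648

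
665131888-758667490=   -  93535602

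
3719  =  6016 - 2297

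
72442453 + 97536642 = 169979095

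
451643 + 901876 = 1353519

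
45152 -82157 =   -  37005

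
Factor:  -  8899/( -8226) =2^( -1)*3^( - 2) * 11^1 * 457^( - 1) * 809^1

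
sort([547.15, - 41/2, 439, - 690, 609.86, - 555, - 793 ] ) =[  -  793, - 690, - 555, - 41/2,439,  547.15,609.86] 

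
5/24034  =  5/24034 = 0.00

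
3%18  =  3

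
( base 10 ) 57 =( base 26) 25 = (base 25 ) 27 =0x39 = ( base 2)111001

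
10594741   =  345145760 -334551019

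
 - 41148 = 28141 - 69289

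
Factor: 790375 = 5^3*6323^1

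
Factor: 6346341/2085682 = 2^ (  -  1)*3^2*463^1*  653^( - 1)*1523^1* 1597^(  -  1 ) 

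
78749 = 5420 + 73329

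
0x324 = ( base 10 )804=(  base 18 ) 28C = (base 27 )12l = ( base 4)30210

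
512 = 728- 216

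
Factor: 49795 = 5^1*23^1*433^1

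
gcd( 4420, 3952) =52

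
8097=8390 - 293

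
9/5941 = 9/5941 = 0.00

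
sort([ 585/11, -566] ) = [ - 566,585/11] 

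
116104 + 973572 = 1089676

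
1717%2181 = 1717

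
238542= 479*498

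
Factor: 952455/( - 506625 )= - 5^(-2) * 47^1 =- 47/25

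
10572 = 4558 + 6014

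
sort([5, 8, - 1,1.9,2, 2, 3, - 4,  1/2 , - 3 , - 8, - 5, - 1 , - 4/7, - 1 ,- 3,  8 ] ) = [-8, - 5, - 4, - 3,-3, - 1, - 1, - 1, - 4/7, 1/2, 1.9,2, 2,3 , 5, 8 , 8]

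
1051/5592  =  1051/5592=0.19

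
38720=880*44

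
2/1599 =2/1599 = 0.00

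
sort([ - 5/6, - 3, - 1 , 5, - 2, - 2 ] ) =[  -  3, -2, - 2, - 1, - 5/6,5 ] 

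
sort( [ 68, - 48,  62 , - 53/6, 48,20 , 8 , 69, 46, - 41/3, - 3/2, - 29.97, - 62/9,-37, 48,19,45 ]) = [ - 48, - 37, - 29.97, - 41/3,-53/6, - 62/9,-3/2, 8, 19, 20, 45, 46, 48 , 48, 62, 68,69]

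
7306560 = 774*9440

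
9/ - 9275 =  - 1 + 9266/9275=- 0.00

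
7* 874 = 6118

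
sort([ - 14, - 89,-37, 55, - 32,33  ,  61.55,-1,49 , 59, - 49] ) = [-89,  -  49, - 37,-32,-14,- 1 , 33,49, 55, 59,61.55] 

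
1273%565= 143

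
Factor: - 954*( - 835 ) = 2^1*3^2*5^1 *53^1*167^1= 796590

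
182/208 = 7/8 = 0.88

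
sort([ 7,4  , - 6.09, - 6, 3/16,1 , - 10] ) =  [ - 10, - 6.09, - 6 , 3/16, 1,  4,7 ]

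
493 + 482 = 975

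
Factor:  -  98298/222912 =-127/288= - 2^ ( - 5 )*3^( - 2)*127^1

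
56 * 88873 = 4976888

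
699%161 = 55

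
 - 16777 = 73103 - 89880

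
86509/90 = 86509/90 = 961.21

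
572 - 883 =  - 311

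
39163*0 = 0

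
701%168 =29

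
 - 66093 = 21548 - 87641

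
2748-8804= -6056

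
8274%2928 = 2418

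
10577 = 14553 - 3976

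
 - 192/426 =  - 1 + 39/71 = - 0.45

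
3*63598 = 190794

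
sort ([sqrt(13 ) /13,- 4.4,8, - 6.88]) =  [  -  6.88, - 4.4,sqrt(13) /13,  8 ] 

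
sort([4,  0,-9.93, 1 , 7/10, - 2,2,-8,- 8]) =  [ - 9.93, - 8,-8,  -  2 , 0,7/10, 1, 2, 4]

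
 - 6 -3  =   - 9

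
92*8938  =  822296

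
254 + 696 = 950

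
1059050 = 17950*59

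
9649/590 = 16 + 209/590 = 16.35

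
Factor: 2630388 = 2^2 * 3^1*109^1*2011^1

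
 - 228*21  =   - 4788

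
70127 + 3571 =73698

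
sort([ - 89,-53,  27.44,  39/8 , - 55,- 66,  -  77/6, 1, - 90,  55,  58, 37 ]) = [-90,-89, - 66,-55,-53,-77/6,1, 39/8 , 27.44,37, 55 , 58 ]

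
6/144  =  1/24 = 0.04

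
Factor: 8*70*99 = 2^4 * 3^2 * 5^1*7^1*11^1   =  55440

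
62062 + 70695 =132757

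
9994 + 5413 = 15407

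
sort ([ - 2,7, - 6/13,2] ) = [ - 2 , - 6/13, 2,  7]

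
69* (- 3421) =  - 236049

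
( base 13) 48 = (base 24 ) 2C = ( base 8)74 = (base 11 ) 55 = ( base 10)60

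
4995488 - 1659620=3335868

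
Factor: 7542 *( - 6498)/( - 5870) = 2^1 * 3^4*5^( - 1 ) * 19^2*419^1*587^( - 1 ) = 24503958/2935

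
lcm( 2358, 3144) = 9432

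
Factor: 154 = 2^1*7^1*11^1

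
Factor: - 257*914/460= - 117449/230 =-2^( - 1)*5^ ( - 1 )*23^ ( - 1 )*257^1*457^1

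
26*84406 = 2194556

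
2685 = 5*537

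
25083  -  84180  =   - 59097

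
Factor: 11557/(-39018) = -2^ ( - 1)*3^( - 1 )*13^1*127^1*929^( - 1) = - 1651/5574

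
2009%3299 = 2009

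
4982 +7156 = 12138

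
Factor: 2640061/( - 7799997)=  - 3^(-1)* 37^1*71353^1 * 2599999^( - 1) 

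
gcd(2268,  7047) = 81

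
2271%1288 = 983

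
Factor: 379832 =2^3 * 79^1*601^1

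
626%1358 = 626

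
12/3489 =4/1163 =0.00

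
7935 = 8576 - 641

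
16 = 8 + 8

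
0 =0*71953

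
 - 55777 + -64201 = -119978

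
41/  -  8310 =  - 1 + 8269/8310  =  - 0.00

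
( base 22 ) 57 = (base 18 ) 69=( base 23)52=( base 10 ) 117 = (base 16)75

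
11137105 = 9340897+1796208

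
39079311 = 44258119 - 5178808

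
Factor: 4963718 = 2^1*2481859^1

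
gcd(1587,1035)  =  69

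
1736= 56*31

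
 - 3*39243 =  - 117729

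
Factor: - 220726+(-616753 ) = -79^1*10601^1 = - 837479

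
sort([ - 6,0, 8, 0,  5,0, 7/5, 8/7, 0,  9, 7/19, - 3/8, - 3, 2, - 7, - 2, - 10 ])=[  -  10, - 7,-6 ,-3, - 2,-3/8, 0,0, 0,0, 7/19,  8/7,  7/5,  2, 5, 8, 9]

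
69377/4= 17344+1/4  =  17344.25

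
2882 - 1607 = 1275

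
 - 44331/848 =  - 53 + 613/848= -52.28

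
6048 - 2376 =3672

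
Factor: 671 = 11^1 * 61^1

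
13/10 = 1 +3/10= 1.30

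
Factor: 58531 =11^1*17^1 *313^1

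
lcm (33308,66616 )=66616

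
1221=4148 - 2927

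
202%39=7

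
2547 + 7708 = 10255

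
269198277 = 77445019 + 191753258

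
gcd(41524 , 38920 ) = 28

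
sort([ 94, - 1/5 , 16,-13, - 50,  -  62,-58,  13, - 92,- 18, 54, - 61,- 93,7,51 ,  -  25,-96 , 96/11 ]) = [  -  96, - 93, - 92, - 62, -61, - 58, - 50, - 25,-18, - 13, - 1/5, 7, 96/11,13,16,51,54,94 ] 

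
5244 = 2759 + 2485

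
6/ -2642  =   - 3/1321 = - 0.00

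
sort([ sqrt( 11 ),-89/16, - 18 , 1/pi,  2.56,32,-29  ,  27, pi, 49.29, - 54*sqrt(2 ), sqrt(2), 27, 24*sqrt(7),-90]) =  [-90, -54 *sqrt( 2), - 29,-18,-89/16  ,  1/pi, sqrt( 2), 2.56, pi,sqrt(11), 27, 27  ,  32, 49.29,  24*sqrt(7)]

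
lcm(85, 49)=4165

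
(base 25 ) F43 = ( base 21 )10a7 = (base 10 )9478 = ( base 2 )10010100000110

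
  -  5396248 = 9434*( - 572)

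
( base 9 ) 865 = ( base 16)2c3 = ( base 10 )707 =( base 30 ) NH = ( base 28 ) P7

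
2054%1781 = 273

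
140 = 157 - 17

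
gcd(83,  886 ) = 1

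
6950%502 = 424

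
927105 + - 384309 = 542796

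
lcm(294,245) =1470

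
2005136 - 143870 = 1861266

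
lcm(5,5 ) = 5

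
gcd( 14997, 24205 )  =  1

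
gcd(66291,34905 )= 3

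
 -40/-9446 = 20/4723 = 0.00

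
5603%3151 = 2452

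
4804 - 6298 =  - 1494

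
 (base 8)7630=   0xf98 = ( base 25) 69h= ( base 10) 3992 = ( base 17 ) dde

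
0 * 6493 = 0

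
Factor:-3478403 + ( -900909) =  - 4379312  =  - 2^4*7^1*61^1*641^1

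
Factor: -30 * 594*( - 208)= 3706560 =2^6 * 3^4*5^1*11^1*13^1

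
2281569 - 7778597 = - 5497028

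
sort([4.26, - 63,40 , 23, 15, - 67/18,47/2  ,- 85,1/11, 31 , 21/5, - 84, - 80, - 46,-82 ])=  [ - 85, - 84, - 82, - 80, - 63, - 46, - 67/18, 1/11, 21/5,4.26,15,23,47/2,31, 40 ]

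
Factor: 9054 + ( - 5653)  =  3401 = 19^1*179^1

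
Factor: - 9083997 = - 3^2*13^1*77641^1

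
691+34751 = 35442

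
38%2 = 0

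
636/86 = 318/43 = 7.40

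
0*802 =0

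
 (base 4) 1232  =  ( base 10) 110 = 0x6E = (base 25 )4A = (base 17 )68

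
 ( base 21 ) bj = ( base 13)163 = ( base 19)d3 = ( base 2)11111010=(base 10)250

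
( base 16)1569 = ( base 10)5481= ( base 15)1956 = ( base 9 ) 7460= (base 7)21660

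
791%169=115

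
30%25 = 5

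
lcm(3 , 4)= 12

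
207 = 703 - 496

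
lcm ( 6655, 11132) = 612260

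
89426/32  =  44713/16=2794.56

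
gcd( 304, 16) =16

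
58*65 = 3770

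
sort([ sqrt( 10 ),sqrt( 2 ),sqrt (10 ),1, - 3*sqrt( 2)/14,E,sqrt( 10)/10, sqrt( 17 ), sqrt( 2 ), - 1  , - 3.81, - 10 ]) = [-10, - 3.81, - 1, - 3*sqrt( 2 ) /14, sqrt(10 )/10,1,sqrt( 2 ),sqrt(2 ), E, sqrt( 10), sqrt( 10), sqrt( 17 ) ] 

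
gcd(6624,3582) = 18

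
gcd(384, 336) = 48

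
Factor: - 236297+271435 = 2^1*17569^1=35138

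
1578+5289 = 6867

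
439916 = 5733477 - 5293561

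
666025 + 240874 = 906899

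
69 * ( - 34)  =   - 2346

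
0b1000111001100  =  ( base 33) 462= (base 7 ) 16166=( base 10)4556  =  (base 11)3472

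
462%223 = 16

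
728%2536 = 728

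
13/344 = 13/344 = 0.04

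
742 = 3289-2547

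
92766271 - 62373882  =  30392389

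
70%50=20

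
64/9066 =32/4533= 0.01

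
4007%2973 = 1034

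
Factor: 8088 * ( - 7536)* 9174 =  - 2^8*3^3 * 11^1  *  139^1*157^1*337^1 = - 559166015232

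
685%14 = 13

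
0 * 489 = 0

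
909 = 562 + 347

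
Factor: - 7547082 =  - 2^1*  3^1*17^1*23^1* 3217^1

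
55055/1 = 55055 = 55055.00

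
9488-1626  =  7862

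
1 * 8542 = 8542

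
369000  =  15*24600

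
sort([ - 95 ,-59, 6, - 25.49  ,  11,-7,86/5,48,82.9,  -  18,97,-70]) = [ - 95, - 70,  -  59,- 25.49, - 18,-7, 6,11 , 86/5,48,82.9, 97]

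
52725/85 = 10545/17 =620.29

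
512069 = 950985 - 438916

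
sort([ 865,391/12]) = [ 391/12,865 ]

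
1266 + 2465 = 3731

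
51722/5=10344 + 2/5 = 10344.40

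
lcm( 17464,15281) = 122248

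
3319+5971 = 9290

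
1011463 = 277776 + 733687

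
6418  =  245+6173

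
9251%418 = 55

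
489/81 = 6 + 1/27 = 6.04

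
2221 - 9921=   -7700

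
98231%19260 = 1931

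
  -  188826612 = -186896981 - 1929631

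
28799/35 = 28799/35 =822.83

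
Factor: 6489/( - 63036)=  - 2^(-2 )*7^1*17^(-1 )  =  -  7/68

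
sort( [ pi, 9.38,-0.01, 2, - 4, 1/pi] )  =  [ - 4,-0.01, 1/pi,2,  pi,9.38]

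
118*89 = 10502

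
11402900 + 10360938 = 21763838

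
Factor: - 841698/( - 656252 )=2^( - 1) * 3^3*11^1 * 13^1*109^1*359^( - 1 )*457^(  -  1) = 420849/328126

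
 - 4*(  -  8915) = 35660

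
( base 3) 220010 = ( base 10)651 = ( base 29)md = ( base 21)1a0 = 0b1010001011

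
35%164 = 35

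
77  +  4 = 81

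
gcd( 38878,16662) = 5554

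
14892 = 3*4964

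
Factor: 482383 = 11^1*43853^1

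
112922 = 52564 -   -  60358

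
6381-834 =5547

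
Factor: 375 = 3^1*5^3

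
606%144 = 30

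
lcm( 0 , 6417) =0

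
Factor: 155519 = 7^1*13^1*1709^1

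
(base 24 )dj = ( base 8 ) 513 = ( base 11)281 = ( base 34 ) 9p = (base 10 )331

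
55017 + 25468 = 80485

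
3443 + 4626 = 8069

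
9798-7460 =2338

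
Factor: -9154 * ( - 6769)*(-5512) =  - 2^4*7^1* 13^1*23^1*53^1*199^1*967^1 = -341542404112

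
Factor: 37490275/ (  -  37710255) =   -  3^(  -  1 )*5^1*11^( -2)* 79^ ( - 1)*263^( - 1 ) * 1499611^1 = -7498055/7542051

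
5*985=4925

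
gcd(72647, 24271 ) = 1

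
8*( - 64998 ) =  - 519984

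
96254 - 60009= 36245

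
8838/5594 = 4419/2797 =1.58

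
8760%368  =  296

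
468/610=234/305  =  0.77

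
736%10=6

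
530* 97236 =51535080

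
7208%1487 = 1260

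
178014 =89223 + 88791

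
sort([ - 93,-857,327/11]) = [ -857, - 93 , 327/11]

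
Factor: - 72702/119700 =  - 2^(  -  1)*5^( - 2 )*19^( -1 )*577^1  =  -577/950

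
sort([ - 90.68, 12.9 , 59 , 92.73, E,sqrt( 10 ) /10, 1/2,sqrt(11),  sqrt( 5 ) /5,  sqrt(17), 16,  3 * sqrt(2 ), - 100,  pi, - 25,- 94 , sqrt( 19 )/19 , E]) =[ - 100, - 94 , - 90.68, - 25, sqrt(19) /19,sqrt (10) /10,sqrt(5 )/5,  1/2, E,  E,  pi , sqrt(11),sqrt (17 ), 3*sqrt( 2),12.9, 16,59,92.73]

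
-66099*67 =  - 4428633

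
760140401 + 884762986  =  1644903387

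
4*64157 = 256628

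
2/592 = 1/296 = 0.00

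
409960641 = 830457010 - 420496369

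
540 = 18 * 30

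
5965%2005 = 1955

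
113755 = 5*22751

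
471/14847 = 157/4949 = 0.03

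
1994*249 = 496506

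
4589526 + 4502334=9091860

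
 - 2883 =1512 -4395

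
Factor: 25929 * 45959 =3^2*43^1 * 67^1*45959^1 = 1191670911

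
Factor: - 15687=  - 3^3*7^1 * 83^1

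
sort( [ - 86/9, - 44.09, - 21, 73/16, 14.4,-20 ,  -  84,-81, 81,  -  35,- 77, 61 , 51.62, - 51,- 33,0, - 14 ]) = [ - 84 , - 81,- 77,-51, -44.09, - 35, - 33, - 21 ,-20, - 14,-86/9,0, 73/16, 14.4, 51.62, 61, 81 ]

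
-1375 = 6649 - 8024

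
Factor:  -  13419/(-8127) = 71/43 = 43^( - 1)*71^1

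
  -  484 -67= - 551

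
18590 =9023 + 9567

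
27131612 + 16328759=43460371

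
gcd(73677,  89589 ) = 3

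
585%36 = 9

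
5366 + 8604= 13970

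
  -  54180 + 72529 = 18349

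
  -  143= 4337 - 4480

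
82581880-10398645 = 72183235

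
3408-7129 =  - 3721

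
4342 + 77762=82104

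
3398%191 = 151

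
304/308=76/77=0.99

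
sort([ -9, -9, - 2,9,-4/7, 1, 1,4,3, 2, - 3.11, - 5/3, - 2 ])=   [ - 9 ,-9, - 3.11, - 2, - 2, - 5/3,  -  4/7,1,1 , 2,3, 4, 9]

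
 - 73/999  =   - 73/999 = -0.07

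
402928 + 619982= 1022910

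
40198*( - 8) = -321584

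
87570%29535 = 28500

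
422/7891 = 422/7891 = 0.05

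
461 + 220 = 681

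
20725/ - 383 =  - 20725/383 = - 54.11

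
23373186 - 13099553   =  10273633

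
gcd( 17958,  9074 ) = 2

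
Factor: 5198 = 2^1*23^1*113^1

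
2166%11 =10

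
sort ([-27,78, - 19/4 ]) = [ - 27,  -  19/4, 78 ] 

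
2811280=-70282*( - 40)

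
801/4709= 801/4709 = 0.17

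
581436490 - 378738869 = 202697621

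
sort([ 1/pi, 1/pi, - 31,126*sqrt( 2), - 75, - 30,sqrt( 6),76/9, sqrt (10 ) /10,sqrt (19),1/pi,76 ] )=[ - 75,-31, - 30,sqrt(10 )/10, 1/pi, 1/pi,1/pi,sqrt( 6 ),sqrt( 19 ), 76/9  ,  76,126*sqrt (2 )]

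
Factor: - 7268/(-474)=2^1 * 3^( - 1)*23^1 = 46/3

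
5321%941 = 616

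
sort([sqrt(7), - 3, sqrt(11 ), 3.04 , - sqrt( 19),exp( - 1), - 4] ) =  [-sqrt(19),-4 , - 3, exp ( - 1), sqrt (7), 3.04, sqrt(11)] 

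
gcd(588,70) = 14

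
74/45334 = 37/22667 =0.00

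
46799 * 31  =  1450769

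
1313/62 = 21  +  11/62= 21.18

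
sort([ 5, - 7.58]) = [- 7.58 , 5]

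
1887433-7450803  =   - 5563370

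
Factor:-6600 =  - 2^3 * 3^1 * 5^2 * 11^1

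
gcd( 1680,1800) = 120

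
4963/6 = 4963/6 = 827.17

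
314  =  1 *314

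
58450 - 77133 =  - 18683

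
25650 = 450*57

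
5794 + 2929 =8723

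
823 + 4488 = 5311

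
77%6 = 5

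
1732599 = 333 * 5203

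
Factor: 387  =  3^2*43^1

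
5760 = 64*90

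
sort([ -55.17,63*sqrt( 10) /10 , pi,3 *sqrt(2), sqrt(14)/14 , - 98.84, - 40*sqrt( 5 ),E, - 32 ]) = [ - 98.84, - 40*sqrt( 5), - 55.17, - 32, sqrt(14) /14,E,pi,3*sqrt(2 ),63*sqrt (10)/10 ] 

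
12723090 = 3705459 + 9017631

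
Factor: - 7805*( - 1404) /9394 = 2^1*3^3*5^1*11^( - 1 )* 13^1* 61^( - 1 ) *223^1=782730/671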